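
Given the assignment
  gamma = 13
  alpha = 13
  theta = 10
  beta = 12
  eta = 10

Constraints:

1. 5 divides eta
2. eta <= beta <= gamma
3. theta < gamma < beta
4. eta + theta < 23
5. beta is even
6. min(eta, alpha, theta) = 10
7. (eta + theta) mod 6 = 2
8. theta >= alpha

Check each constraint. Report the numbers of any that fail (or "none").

1. 10 / 5 = 2, so 5 divides 10  ✔
2. values 10 <= 12 <= 13  ✔
3. values 10, 13, 12; gamma = 13 is not < beta = 12  ✘
4. eta + theta = 10 + 10 = 20; 20 < 23  ✔
5. beta = 12 is even  ✔
6. min(10, 13, 10) = 10  ✔
7. eta + theta = 20; 20 mod 6 = 2  ✔
8. theta = 10, alpha = 13; 10 < 13 (want ≥)  ✘

The assignment fails constraints 3 and 8.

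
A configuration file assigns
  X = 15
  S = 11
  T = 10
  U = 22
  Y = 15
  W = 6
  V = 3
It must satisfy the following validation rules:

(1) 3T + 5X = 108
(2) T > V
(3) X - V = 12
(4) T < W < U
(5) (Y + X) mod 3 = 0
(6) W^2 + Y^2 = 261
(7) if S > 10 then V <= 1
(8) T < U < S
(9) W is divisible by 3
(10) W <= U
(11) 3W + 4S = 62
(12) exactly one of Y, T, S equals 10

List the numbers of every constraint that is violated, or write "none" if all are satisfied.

Constraints 1, 4, 7, 8 do not hold.

(1) 3T + 5X = 3(10) + 5(15) = 105, not 108  FAIL
(2) T = 10, V = 3; 10 > 3  OK
(3) X - V = 15 - 3 = 12  OK
(4) values 10, 6, 22; T = 10 is not < W = 6  FAIL
(5) Y + X = 30; 30 mod 3 = 0  OK
(6) W^2 + Y^2 = 6^2 + 15^2 = 36 + 225 = 261  OK
(7) S = 11 > 10, so we need V ≤ 1; but V = 3 > 1  FAIL
(8) values 10, 22, 11; U = 22 is not < S = 11  FAIL
(9) 6 / 3 = 2, so 3 divides 6  OK
(10) W = 6, U = 22; 6 ≤ 22  OK
(11) 3W + 4S = 3(6) + 4(11) = 62  OK
(12) Y=15, T=10, S=11; 1 of them equals 10  OK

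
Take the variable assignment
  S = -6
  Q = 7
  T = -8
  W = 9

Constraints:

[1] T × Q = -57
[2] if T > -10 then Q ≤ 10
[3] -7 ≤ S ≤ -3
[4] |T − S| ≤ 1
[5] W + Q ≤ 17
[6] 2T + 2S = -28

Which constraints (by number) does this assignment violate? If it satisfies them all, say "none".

Constraints 1 and 4 are violated.

[1] T × Q = -8 × 7 = -56, not -57 — does not hold.
[2] T = -8 > -10, so we need Q ≤ 10; Q = 7 ≤ 10 — holds.
[3] S = -6 lies in [-7, -3] — holds.
[4] |-8 − (-6)| = 2; 2 > 1, exceeds bound 1 — does not hold.
[5] W + Q = 9 + 7 = 16; 16 ≤ 17 — holds.
[6] 2T + 2S = 2(-8) + 2(-6) = -28 — holds.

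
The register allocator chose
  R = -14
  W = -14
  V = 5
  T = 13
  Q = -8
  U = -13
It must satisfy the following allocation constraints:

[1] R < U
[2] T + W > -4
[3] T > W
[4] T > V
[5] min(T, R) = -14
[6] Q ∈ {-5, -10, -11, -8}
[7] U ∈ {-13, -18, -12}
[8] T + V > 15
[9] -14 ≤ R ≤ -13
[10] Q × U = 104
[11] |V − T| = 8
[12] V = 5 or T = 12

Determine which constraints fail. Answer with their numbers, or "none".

[1] R = -14, U = -13; -14 < -13 — holds.
[2] T + W = 13 + (-14) = -1; -1 > -4 — holds.
[3] T = 13, W = -14; 13 > -14 — holds.
[4] T = 13, V = 5; 13 > 5 — holds.
[5] min(13, -14) = -14 — holds.
[6] Q = -8 is in {-5, -10, -11, -8} — holds.
[7] U = -13 is in {-13, -18, -12} — holds.
[8] T + V = 13 + 5 = 18; 18 > 15 — holds.
[9] R = -14 lies in [-14, -13] — holds.
[10] Q × U = -8 × (-13) = 104 — holds.
[11] |5 − 13| = 8 — holds.
[12] V = 5 = 5 (first disjunct) — holds.

Yes — all constraints hold.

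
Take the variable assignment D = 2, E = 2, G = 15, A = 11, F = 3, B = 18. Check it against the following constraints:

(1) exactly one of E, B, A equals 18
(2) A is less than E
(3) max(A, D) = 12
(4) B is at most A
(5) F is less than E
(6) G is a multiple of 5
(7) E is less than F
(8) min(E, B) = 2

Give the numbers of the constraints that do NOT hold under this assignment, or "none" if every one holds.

(1) E=2, B=18, A=11; 1 of them equals 18 — satisfied.
(2) A = 11, E = 2; 11 ≥ 2 (want <) — violated.
(3) max(11, 2) = 11, not 12 — violated.
(4) B = 18, A = 11; 18 > 11 (want ≤) — violated.
(5) F = 3, E = 2; 3 ≥ 2 (want <) — violated.
(6) 15 / 5 = 3, so 5 divides 15 — satisfied.
(7) E = 2, F = 3; 2 < 3 — satisfied.
(8) min(2, 18) = 2 — satisfied.

Violated: 2, 3, 4, and 5.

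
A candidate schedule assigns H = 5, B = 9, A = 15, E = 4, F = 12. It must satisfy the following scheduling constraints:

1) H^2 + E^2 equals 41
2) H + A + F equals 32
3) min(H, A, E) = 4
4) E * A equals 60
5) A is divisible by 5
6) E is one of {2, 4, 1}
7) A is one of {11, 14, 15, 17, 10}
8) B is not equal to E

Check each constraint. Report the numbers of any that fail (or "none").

None — every constraint holds.

1) H^2 + E^2 = 5^2 + 4^2 = 25 + 16 = 41 — OK.
2) H + A + F = 5 + 15 + 12 = 32 — OK.
3) min(5, 15, 4) = 4 — OK.
4) E * A = 4 * 15 = 60 — OK.
5) 15 / 5 = 3, so 5 divides 15 — OK.
6) E = 4 is in {2, 4, 1} — OK.
7) A = 15 is in {11, 14, 15, 17, 10} — OK.
8) B = 9, E = 4; distinct — OK.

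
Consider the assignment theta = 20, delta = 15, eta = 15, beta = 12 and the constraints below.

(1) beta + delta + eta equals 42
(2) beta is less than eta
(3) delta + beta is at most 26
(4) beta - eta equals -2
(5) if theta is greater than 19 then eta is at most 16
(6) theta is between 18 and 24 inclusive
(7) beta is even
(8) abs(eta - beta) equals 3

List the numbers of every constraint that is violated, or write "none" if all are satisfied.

The assignment fails constraints 3, 4.

(1) beta + delta + eta = 12 + 15 + 15 = 42 — holds.
(2) beta = 12, eta = 15; 12 < 15 — holds.
(3) delta + beta = 15 + 12 = 27; 27 > 26, bound 26 not met — fails.
(4) beta - eta = 12 - 15 = -3, not -2 — fails.
(5) theta = 20 > 19, so we need eta ≤ 16; eta = 15 ≤ 16 — holds.
(6) theta = 20 lies in [18, 24] — holds.
(7) beta = 12 is even — holds.
(8) abs(15 - 12) = 3 — holds.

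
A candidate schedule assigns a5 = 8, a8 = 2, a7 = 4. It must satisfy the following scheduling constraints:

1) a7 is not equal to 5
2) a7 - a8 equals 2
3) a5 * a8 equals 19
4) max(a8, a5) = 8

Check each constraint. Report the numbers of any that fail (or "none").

1) a7 = 4, and 4 ≠ 5 — holds.
2) a7 - a8 = 4 - 2 = 2 — holds.
3) a5 * a8 = 8 * 2 = 16, not 19 — fails.
4) max(2, 8) = 8 — holds.

No — constraint 3 is not satisfied.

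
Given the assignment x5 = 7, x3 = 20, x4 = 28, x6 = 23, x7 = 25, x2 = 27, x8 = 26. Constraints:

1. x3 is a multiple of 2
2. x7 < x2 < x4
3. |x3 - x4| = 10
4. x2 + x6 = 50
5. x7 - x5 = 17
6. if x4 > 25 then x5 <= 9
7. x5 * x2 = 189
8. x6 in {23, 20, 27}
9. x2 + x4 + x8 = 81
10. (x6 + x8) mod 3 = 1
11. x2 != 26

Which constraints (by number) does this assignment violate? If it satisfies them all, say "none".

1. 20 / 2 = 10, so 2 divides 20 — satisfied.
2. values 25 < 27 < 28 — satisfied.
3. |20 - 28| = 8, not 10 — violated.
4. x2 + x6 = 27 + 23 = 50 — satisfied.
5. x7 - x5 = 25 - 7 = 18, not 17 — violated.
6. x4 = 28 > 25, so we need x5 ≤ 9; x5 = 7 ≤ 9 — satisfied.
7. x5 * x2 = 7 * 27 = 189 — satisfied.
8. x6 = 23 is in {23, 20, 27} — satisfied.
9. x2 + x4 + x8 = 27 + 28 + 26 = 81 — satisfied.
10. x6 + x8 = 49; 49 mod 3 = 1 — satisfied.
11. x2 = 27, and 27 ≠ 26 — satisfied.

Violated: 3 and 5.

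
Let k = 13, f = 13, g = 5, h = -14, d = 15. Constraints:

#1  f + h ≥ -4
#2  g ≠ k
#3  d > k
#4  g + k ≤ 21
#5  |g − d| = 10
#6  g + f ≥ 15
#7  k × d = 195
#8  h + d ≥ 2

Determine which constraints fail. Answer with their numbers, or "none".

No — constraint 8 is not satisfied.

#1 f + h = 13 + (-14) = -1; -1 ≥ -4 — holds.
#2 g = 5, k = 13; distinct — holds.
#3 d = 15, k = 13; 15 > 13 — holds.
#4 g + k = 5 + 13 = 18; 18 ≤ 21 — holds.
#5 |5 − 15| = 10 — holds.
#6 g + f = 5 + 13 = 18; 18 ≥ 15 — holds.
#7 k × d = 13 × 15 = 195 — holds.
#8 h + d = -14 + 15 = 1; 1 < 2, bound 2 not met — fails.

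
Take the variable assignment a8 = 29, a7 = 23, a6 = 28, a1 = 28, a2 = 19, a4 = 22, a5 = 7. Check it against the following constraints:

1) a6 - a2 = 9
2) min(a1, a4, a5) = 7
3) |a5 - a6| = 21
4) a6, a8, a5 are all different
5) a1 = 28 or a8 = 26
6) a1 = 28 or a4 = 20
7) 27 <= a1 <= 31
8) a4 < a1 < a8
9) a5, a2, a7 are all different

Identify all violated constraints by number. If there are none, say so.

No violations.

1) a6 - a2 = 28 - 19 = 9 — OK.
2) min(28, 22, 7) = 7 — OK.
3) |7 - 28| = 21 — OK.
4) values 28, 29, 7 are pairwise distinct — OK.
5) a1 = 28 = 28 (first disjunct) — OK.
6) a1 = 28 = 28 (first disjunct) — OK.
7) a1 = 28 lies in [27, 31] — OK.
8) values 22 < 28 < 29 — OK.
9) values 7, 19, 23 are pairwise distinct — OK.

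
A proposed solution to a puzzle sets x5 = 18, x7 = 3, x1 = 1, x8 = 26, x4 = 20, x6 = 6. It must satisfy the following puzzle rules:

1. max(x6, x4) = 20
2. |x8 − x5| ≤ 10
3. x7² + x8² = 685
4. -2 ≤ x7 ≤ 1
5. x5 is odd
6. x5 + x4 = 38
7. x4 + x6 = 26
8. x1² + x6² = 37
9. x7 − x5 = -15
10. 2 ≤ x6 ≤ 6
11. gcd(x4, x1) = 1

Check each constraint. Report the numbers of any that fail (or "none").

Constraints 4 and 5 are violated.

1. max(6, 20) = 20 — satisfied.
2. |26 − 18| = 8; 8 ≤ 10 — satisfied.
3. x7² + x8² = 3² + 26² = 9 + 676 = 685 — satisfied.
4. x7 = 3 is outside [-2, 1] — violated.
5. x5 = 18 is even — violated.
6. x5 + x4 = 18 + 20 = 38 — satisfied.
7. x4 + x6 = 20 + 6 = 26 — satisfied.
8. x1² + x6² = 1² + 6² = 1 + 36 = 37 — satisfied.
9. x7 − x5 = 3 − 18 = -15 — satisfied.
10. x6 = 6 lies in [2, 6] — satisfied.
11. gcd(20, 1) = 1 — satisfied.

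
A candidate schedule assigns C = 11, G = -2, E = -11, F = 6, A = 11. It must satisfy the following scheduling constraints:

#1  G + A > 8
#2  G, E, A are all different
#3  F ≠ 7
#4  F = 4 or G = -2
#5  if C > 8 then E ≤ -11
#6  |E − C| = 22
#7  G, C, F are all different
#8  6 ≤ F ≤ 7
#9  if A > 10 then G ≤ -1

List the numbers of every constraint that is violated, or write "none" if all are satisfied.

#1 G + A = -2 + 11 = 9; 9 > 8  yes
#2 values -2, -11, 11 are pairwise distinct  yes
#3 F = 6, and 6 ≠ 7  yes
#4 F = 6 ≠ 4, but G = -2 = -2 (second disjunct)  yes
#5 C = 11 > 8, so we need E ≤ -11; E = -11 ≤ -11  yes
#6 |-11 − 11| = 22  yes
#7 values -2, 11, 6 are pairwise distinct  yes
#8 F = 6 lies in [6, 7]  yes
#9 A = 11 > 10, so we need G ≤ -1; G = -2 ≤ -1  yes

All constraints are satisfied.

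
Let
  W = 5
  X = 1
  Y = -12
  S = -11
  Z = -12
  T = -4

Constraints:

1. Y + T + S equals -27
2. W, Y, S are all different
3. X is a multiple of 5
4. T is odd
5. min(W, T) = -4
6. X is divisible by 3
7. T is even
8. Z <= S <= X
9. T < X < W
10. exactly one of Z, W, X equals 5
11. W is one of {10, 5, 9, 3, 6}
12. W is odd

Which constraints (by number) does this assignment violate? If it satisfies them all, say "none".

The assignment fails constraints 3, 4, 6.

1. Y + T + S = -12 + (-4) + (-11) = -27  ✓
2. values 5, -12, -11 are pairwise distinct  ✓
3. 1 = 5*0 + 1, so 5 does not divide 1  ✗
4. T = -4 is even  ✗
5. min(5, -4) = -4  ✓
6. 1 = 3*0 + 1, so 3 does not divide 1  ✗
7. T = -4 is even  ✓
8. values -12 <= -11 <= 1  ✓
9. values -4 < 1 < 5  ✓
10. Z=-12, W=5, X=1; 1 of them equals 5  ✓
11. W = 5 is in {10, 5, 9, 3, 6}  ✓
12. W = 5 is odd  ✓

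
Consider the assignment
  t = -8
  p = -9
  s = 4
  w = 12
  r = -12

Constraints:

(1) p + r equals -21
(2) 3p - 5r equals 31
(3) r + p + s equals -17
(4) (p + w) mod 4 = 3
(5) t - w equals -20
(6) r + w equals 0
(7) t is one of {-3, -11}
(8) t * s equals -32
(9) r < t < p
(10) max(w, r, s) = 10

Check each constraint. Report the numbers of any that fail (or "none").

The assignment fails constraints 2, 7, 9, and 10.

(1) p + r = -9 + (-12) = -21  true
(2) 3p - 5r = 3(-9) - 5(-12) = 33, not 31  false
(3) r + p + s = -12 + (-9) + 4 = -17  true
(4) p + w = 3; 3 mod 4 = 3  true
(5) t - w = -8 - 12 = -20  true
(6) r + w = -12 + 12 = 0  true
(7) t = -8 is not in {-3, -11}  false
(8) t * s = -8 * 4 = -32  true
(9) values -12, -8, -9; t = -8 is not < p = -9  false
(10) max(12, -12, 4) = 12, not 10  false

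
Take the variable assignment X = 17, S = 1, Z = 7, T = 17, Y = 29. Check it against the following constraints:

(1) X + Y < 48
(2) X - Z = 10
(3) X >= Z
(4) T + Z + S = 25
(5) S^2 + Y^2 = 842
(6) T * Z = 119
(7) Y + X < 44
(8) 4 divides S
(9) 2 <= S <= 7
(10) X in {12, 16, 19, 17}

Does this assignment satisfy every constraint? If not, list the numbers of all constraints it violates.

(1) X + Y = 17 + 29 = 46; 46 < 48 — OK.
(2) X - Z = 17 - 7 = 10 — OK.
(3) X = 17, Z = 7; 17 ≥ 7 — OK.
(4) T + Z + S = 17 + 7 + 1 = 25 — OK.
(5) S^2 + Y^2 = 1^2 + 29^2 = 1 + 841 = 842 — OK.
(6) T * Z = 17 * 7 = 119 — OK.
(7) Y + X = 29 + 17 = 46; 46 ≥ 44, bound 44 not met — violated.
(8) 1 = 4*0 + 1, so 4 does not divide 1 — violated.
(9) S = 1 is outside [2, 7] — violated.
(10) X = 17 is in {12, 16, 19, 17} — OK.

Violated: 7, 8, and 9.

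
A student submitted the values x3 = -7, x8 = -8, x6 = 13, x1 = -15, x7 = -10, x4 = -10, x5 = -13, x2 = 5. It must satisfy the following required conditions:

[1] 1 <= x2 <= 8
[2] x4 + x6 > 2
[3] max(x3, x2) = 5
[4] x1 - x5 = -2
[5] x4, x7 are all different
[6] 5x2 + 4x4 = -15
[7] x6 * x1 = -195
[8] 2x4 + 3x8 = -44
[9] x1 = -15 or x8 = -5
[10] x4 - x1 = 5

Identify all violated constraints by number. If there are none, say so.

Constraint 5 is violated.

[1] x2 = 5 lies in [1, 8] — OK.
[2] x4 + x6 = -10 + 13 = 3; 3 > 2 — OK.
[3] max(-7, 5) = 5 — OK.
[4] x1 - x5 = -15 - (-13) = -2 — OK.
[5] x4 = x7 = -10, not all different — violated.
[6] 5x2 + 4x4 = 5(5) + 4(-10) = -15 — OK.
[7] x6 * x1 = 13 * (-15) = -195 — OK.
[8] 2x4 + 3x8 = 2(-10) + 3(-8) = -44 — OK.
[9] x1 = -15 = -15 (first disjunct) — OK.
[10] x4 - x1 = -10 - (-15) = 5 — OK.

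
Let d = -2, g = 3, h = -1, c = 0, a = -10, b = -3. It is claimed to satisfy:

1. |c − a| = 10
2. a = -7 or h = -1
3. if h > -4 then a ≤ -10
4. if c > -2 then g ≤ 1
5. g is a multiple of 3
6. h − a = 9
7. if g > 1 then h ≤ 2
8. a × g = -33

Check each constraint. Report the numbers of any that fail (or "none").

Violated: 4, 8.

1. |0 − (-10)| = 10  OK
2. a = -10 ≠ -7, but h = -1 = -1 (second disjunct)  OK
3. h = -1 > -4, so we need a ≤ -10; a = -10 ≤ -10  OK
4. c = 0 > -2, so we need g ≤ 1; but g = 3 > 1  FAIL
5. 3 / 3 = 1, so 3 divides 3  OK
6. h − a = -1 − (-10) = 9  OK
7. g = 3 > 1, so we need h ≤ 2; h = -1 ≤ 2  OK
8. a × g = -10 × 3 = -30, not -33  FAIL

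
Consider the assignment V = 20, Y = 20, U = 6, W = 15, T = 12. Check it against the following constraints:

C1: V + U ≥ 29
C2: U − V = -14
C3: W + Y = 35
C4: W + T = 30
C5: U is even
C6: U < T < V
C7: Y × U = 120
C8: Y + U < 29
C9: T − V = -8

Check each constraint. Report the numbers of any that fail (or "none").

Violated: 1, 4.

C1: V + U = 20 + 6 = 26; 26 < 29, bound 29 not met — does not hold.
C2: U − V = 6 − 20 = -14 — holds.
C3: W + Y = 15 + 20 = 35 — holds.
C4: W + T = 15 + 12 = 27, not 30 — does not hold.
C5: U = 6 is even — holds.
C6: values 6 < 12 < 20 — holds.
C7: Y × U = 20 × 6 = 120 — holds.
C8: Y + U = 20 + 6 = 26; 26 < 29 — holds.
C9: T − V = 12 − 20 = -8 — holds.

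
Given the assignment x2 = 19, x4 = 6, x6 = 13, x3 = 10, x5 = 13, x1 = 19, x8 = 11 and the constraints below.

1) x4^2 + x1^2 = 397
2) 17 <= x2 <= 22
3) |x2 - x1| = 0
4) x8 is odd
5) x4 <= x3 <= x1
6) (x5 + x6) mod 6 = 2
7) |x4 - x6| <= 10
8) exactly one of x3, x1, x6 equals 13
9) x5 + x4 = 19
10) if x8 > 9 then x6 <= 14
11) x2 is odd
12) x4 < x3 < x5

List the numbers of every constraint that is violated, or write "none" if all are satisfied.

1) x4^2 + x1^2 = 6^2 + 19^2 = 36 + 361 = 397  ✓
2) x2 = 19 lies in [17, 22]  ✓
3) |19 - 19| = 0  ✓
4) x8 = 11 is odd  ✓
5) values 6 <= 10 <= 19  ✓
6) x5 + x6 = 26; 26 mod 6 = 2  ✓
7) |6 - 13| = 7; 7 ≤ 10  ✓
8) x3=10, x1=19, x6=13; 1 of them equals 13  ✓
9) x5 + x4 = 13 + 6 = 19  ✓
10) x8 = 11 > 9, so we need x6 ≤ 14; x6 = 13 ≤ 14  ✓
11) x2 = 19 is odd  ✓
12) values 6 < 10 < 13  ✓

No violations.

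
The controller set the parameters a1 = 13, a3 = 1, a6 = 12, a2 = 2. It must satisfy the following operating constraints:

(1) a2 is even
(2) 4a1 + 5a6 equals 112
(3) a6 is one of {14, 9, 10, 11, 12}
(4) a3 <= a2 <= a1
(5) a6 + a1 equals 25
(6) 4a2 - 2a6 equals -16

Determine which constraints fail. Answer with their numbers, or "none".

No violations.

(1) a2 = 2 is even  holds
(2) 4a1 + 5a6 = 4(13) + 5(12) = 112  holds
(3) a6 = 12 is in {14, 9, 10, 11, 12}  holds
(4) values 1 <= 2 <= 13  holds
(5) a6 + a1 = 12 + 13 = 25  holds
(6) 4a2 - 2a6 = 4(2) - 2(12) = -16  holds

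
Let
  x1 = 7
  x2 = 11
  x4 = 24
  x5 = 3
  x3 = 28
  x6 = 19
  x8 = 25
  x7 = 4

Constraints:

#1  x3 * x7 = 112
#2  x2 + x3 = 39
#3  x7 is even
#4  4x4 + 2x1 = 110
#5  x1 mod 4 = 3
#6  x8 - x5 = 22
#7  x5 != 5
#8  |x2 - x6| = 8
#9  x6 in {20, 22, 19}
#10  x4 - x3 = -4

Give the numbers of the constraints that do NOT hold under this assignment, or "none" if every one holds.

#1 x3 * x7 = 28 * 4 = 112  true
#2 x2 + x3 = 11 + 28 = 39  true
#3 x7 = 4 is even  true
#4 4x4 + 2x1 = 4(24) + 2(7) = 110  true
#5 7 mod 4 = 3  true
#6 x8 - x5 = 25 - 3 = 22  true
#7 x5 = 3, and 3 ≠ 5  true
#8 |11 - 19| = 8  true
#9 x6 = 19 is in {20, 22, 19}  true
#10 x4 - x3 = 24 - 28 = -4  true

None — every constraint holds.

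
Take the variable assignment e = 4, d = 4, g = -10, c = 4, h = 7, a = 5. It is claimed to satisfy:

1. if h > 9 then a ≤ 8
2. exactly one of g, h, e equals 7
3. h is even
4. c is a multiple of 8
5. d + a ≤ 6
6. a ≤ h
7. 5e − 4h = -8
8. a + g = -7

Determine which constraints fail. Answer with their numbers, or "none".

1. h = 7, not > 9; antecedent false, conditional vacuously true  yes
2. g=-10, h=7, e=4; 1 of them equals 7  yes
3. h = 7 is odd  no
4. 4 = 8×0 + 4, so 8 does not divide 4  no
5. d + a = 4 + 5 = 9; 9 > 6, bound 6 not met  no
6. a = 5, h = 7; 5 ≤ 7  yes
7. 5e − 4h = 5(4) − 4(7) = -8  yes
8. a + g = 5 + (-10) = -5, not -7  no

Constraints 3, 4, 5, and 8 are violated.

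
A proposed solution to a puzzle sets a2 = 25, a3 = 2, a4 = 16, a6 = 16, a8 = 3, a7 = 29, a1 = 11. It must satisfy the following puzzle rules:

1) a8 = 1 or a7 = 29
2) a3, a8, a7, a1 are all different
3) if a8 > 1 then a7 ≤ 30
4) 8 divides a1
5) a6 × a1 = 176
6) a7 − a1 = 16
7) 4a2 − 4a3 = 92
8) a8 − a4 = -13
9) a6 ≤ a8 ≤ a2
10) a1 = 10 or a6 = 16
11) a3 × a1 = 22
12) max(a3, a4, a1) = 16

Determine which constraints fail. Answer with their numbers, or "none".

No — constraints 4, 6, and 9 are not satisfied.

1) a8 = 3 ≠ 1, but a7 = 29 = 29 (second disjunct)  yes
2) values 2, 3, 29, 11 are pairwise distinct  yes
3) a8 = 3 > 1, so we need a7 ≤ 30; a7 = 29 ≤ 30  yes
4) 11 = 8×1 + 3, so 8 does not divide 11  no
5) a6 × a1 = 16 × 11 = 176  yes
6) a7 − a1 = 29 − 11 = 18, not 16  no
7) 4a2 − 4a3 = 4(25) − 4(2) = 92  yes
8) a8 − a4 = 3 − 16 = -13  yes
9) values 16, 3, 25; a6 = 16 is not ≤ a8 = 3  no
10) a1 = 11 ≠ 10, but a6 = 16 = 16 (second disjunct)  yes
11) a3 × a1 = 2 × 11 = 22  yes
12) max(2, 16, 11) = 16  yes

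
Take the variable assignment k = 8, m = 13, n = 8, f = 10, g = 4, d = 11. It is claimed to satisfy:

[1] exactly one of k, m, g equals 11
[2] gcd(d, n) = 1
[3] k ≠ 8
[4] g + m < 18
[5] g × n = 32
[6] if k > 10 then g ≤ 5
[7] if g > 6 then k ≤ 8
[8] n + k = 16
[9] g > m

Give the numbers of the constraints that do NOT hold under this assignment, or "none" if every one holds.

[1] k=8, m=13, g=4; 0 of them equal 11, not exactly one — violated.
[2] gcd(11, 8) = 1 — OK.
[3] k = 8, but 8 is required to differ — violated.
[4] g + m = 4 + 13 = 17; 17 < 18 — OK.
[5] g × n = 4 × 8 = 32 — OK.
[6] k = 8, not > 10; antecedent false, conditional vacuously true — OK.
[7] g = 4, not > 6; antecedent false, conditional vacuously true — OK.
[8] n + k = 8 + 8 = 16 — OK.
[9] g = 4, m = 13; 4 ≤ 13 (want >) — violated.

Constraints 1, 3, and 9 are violated.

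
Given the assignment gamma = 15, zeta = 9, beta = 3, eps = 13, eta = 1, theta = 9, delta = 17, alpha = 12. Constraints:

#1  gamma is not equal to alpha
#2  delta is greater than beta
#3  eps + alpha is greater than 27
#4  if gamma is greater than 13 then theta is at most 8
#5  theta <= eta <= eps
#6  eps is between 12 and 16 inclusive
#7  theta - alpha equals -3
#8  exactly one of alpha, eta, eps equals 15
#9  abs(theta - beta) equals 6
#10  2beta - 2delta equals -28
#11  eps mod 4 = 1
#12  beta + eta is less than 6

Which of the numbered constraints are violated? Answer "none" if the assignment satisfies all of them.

#1 gamma = 15, alpha = 12; distinct — satisfied.
#2 delta = 17, beta = 3; 17 > 3 — satisfied.
#3 eps + alpha = 13 + 12 = 25; 25 ≤ 27, bound 27 not met — violated.
#4 gamma = 15 > 13, so we need theta ≤ 8; but theta = 9 > 8 — violated.
#5 values 9, 1, 13; theta = 9 is not <= eta = 1 — violated.
#6 eps = 13 lies in [12, 16] — satisfied.
#7 theta - alpha = 9 - 12 = -3 — satisfied.
#8 alpha=12, eta=1, eps=13; 0 of them equal 15, not exactly one — violated.
#9 abs(9 - 3) = 6 — satisfied.
#10 2beta - 2delta = 2(3) - 2(17) = -28 — satisfied.
#11 13 mod 4 = 1 — satisfied.
#12 beta + eta = 3 + 1 = 4; 4 < 6 — satisfied.

The assignment fails constraints 3, 4, 5, and 8.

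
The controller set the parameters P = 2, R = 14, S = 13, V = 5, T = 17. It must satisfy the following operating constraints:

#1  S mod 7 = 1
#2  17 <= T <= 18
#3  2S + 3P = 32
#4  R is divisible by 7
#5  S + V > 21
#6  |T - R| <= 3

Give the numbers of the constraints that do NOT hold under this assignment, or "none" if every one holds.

Constraints 1 and 5 are violated.

#1 13 mod 7 = 6, not 1 — does not hold.
#2 T = 17 lies in [17, 18] — holds.
#3 2S + 3P = 2(13) + 3(2) = 32 — holds.
#4 14 / 7 = 2, so 7 divides 14 — holds.
#5 S + V = 13 + 5 = 18; 18 ≤ 21, bound 21 not met — does not hold.
#6 |17 - 14| = 3; 3 ≤ 3 — holds.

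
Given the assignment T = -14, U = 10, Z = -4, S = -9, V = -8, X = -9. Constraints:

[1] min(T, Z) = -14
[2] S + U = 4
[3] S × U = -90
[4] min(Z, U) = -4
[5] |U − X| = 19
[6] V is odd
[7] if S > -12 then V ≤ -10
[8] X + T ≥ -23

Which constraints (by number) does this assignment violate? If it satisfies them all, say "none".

[1] min(-14, -4) = -14  yes
[2] S + U = -9 + 10 = 1, not 4  no
[3] S × U = -9 × 10 = -90  yes
[4] min(-4, 10) = -4  yes
[5] |10 − (-9)| = 19  yes
[6] V = -8 is even  no
[7] S = -9 > -12, so we need V ≤ -10; but V = -8 > -10  no
[8] X + T = -9 + (-14) = -23; -23 ≥ -23  yes

Constraints 2, 6, and 7 do not hold.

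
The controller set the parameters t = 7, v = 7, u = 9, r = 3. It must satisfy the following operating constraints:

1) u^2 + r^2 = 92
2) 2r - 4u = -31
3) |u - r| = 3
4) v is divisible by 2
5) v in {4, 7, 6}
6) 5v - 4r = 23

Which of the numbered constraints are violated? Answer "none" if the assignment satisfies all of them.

1) u^2 + r^2 = 9^2 + 3^2 = 81 + 9 = 90, not 92 — violated.
2) 2r - 4u = 2(3) - 4(9) = -30, not -31 — violated.
3) |9 - 3| = 6, not 3 — violated.
4) 7 = 2*3 + 1, so 2 does not divide 7 — violated.
5) v = 7 is in {4, 7, 6} — OK.
6) 5v - 4r = 5(7) - 4(3) = 23 — OK.

Violated: 1, 2, 3, and 4.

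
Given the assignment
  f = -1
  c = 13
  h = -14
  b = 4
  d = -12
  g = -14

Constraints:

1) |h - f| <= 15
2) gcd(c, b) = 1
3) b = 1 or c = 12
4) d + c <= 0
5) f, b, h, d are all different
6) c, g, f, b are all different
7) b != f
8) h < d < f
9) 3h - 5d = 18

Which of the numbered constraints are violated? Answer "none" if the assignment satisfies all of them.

Constraints 3 and 4 are violated.

1) |-14 - (-1)| = 13; 13 ≤ 15 — OK.
2) gcd(13, 4) = 1 — OK.
3) b = 4 ≠ 1 and c = 13 ≠ 12; both disjuncts false — violated.
4) d + c = -12 + 13 = 1; 1 > 0, bound 0 not met — violated.
5) values -1, 4, -14, -12 are pairwise distinct — OK.
6) values 13, -14, -1, 4 are pairwise distinct — OK.
7) b = 4, f = -1; distinct — OK.
8) values -14 < -12 < -1 — OK.
9) 3h - 5d = 3(-14) - 5(-12) = 18 — OK.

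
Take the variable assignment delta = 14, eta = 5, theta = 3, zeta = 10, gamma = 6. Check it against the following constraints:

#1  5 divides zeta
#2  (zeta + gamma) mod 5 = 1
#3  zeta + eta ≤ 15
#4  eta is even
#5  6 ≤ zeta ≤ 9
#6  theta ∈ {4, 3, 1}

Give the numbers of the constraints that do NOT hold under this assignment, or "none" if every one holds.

Violated: 4, 5.

#1 10 / 5 = 2, so 5 divides 10 — satisfied.
#2 zeta + gamma = 16; 16 mod 5 = 1 — satisfied.
#3 zeta + eta = 10 + 5 = 15; 15 ≤ 15 — satisfied.
#4 eta = 5 is odd — violated.
#5 zeta = 10 is outside [6, 9] — violated.
#6 theta = 3 is in {4, 3, 1} — satisfied.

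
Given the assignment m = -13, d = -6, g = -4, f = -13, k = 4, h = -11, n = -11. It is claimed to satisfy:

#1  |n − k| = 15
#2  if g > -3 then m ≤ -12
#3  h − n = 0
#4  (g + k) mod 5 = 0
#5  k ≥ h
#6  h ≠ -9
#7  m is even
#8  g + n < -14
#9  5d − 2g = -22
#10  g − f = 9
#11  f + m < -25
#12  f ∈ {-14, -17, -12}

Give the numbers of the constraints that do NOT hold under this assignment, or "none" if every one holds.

#1 |-11 − 4| = 15 — holds.
#2 g = -4, not > -3; antecedent false, conditional vacuously true — holds.
#3 h − n = -11 − (-11) = 0 — holds.
#4 g + k = 0; 0 mod 5 = 0 — holds.
#5 k = 4, h = -11; 4 ≥ -11 — holds.
#6 h = -11, and -11 ≠ -9 — holds.
#7 m = -13 is odd — fails.
#8 g + n = -4 + (-11) = -15; -15 < -14 — holds.
#9 5d − 2g = 5(-6) − 2(-4) = -22 — holds.
#10 g − f = -4 − (-13) = 9 — holds.
#11 f + m = -13 + (-13) = -26; -26 < -25 — holds.
#12 f = -13 is not in {-14, -17, -12} — fails.

No — constraints 7 and 12 are not satisfied.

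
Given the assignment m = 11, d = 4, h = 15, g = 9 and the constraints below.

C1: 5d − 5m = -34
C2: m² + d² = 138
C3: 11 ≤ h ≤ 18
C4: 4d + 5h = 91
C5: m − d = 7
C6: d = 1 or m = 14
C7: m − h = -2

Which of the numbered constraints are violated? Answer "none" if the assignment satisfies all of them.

No — constraints 1, 2, 6, and 7 are not satisfied.

C1: 5d − 5m = 5(4) − 5(11) = -35, not -34  ✘
C2: m² + d² = 11² + 4² = 121 + 16 = 137, not 138  ✘
C3: h = 15 lies in [11, 18]  ✔
C4: 4d + 5h = 4(4) + 5(15) = 91  ✔
C5: m − d = 11 − 4 = 7  ✔
C6: d = 4 ≠ 1 and m = 11 ≠ 14; both disjuncts false  ✘
C7: m − h = 11 − 15 = -4, not -2  ✘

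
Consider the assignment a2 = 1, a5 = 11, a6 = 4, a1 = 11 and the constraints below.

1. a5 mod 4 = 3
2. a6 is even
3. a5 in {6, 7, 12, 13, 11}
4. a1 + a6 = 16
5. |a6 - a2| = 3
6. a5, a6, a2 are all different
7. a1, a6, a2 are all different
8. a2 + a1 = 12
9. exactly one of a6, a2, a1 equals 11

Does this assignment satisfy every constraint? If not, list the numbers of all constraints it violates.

Violated: 4.

1. 11 mod 4 = 3  holds
2. a6 = 4 is even  holds
3. a5 = 11 is in {6, 7, 12, 13, 11}  holds
4. a1 + a6 = 11 + 4 = 15, not 16  fails
5. |4 - 1| = 3  holds
6. values 11, 4, 1 are pairwise distinct  holds
7. values 11, 4, 1 are pairwise distinct  holds
8. a2 + a1 = 1 + 11 = 12  holds
9. a6=4, a2=1, a1=11; 1 of them equals 11  holds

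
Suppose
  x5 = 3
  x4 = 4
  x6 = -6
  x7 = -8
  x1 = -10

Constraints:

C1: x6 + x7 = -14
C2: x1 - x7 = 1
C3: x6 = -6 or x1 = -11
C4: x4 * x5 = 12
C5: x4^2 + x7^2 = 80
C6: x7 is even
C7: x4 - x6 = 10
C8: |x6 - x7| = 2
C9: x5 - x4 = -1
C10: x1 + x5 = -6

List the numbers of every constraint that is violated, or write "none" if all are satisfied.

Constraints 2, 10 are violated.

C1: x6 + x7 = -6 + (-8) = -14 — holds.
C2: x1 - x7 = -10 - (-8) = -2, not 1 — does not hold.
C3: x6 = -6 = -6 (first disjunct) — holds.
C4: x4 * x5 = 4 * 3 = 12 — holds.
C5: x4^2 + x7^2 = 4^2 + (-8)^2 = 16 + 64 = 80 — holds.
C6: x7 = -8 is even — holds.
C7: x4 - x6 = 4 - (-6) = 10 — holds.
C8: |-6 - (-8)| = 2 — holds.
C9: x5 - x4 = 3 - 4 = -1 — holds.
C10: x1 + x5 = -10 + 3 = -7, not -6 — does not hold.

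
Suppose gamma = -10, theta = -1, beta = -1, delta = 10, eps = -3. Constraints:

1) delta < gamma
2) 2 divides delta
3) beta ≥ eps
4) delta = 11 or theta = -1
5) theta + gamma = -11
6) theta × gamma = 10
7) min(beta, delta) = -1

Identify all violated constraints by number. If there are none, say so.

1) delta = 10, gamma = -10; 10 ≥ -10 (want <)  FAIL
2) 10 / 2 = 5, so 2 divides 10  OK
3) beta = -1, eps = -3; -1 ≥ -3  OK
4) delta = 10 ≠ 11, but theta = -1 = -1 (second disjunct)  OK
5) theta + gamma = -1 + (-10) = -11  OK
6) theta × gamma = -1 × (-10) = 10  OK
7) min(-1, 10) = -1  OK

Constraint 1 does not hold.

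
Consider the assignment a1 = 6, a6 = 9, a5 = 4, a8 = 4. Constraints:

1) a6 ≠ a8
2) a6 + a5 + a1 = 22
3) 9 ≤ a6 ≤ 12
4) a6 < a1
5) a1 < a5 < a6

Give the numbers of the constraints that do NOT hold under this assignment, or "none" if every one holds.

1) a6 = 9, a8 = 4; distinct — OK.
2) a6 + a5 + a1 = 9 + 4 + 6 = 19, not 22 — violated.
3) a6 = 9 lies in [9, 12] — OK.
4) a6 = 9, a1 = 6; 9 ≥ 6 (want <) — violated.
5) values 6, 4, 9; a1 = 6 is not < a5 = 4 — violated.

The assignment fails constraints 2, 4, and 5.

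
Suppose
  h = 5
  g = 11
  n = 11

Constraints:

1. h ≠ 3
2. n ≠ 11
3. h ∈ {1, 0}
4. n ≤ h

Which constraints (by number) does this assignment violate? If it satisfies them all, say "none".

1. h = 5, and 5 ≠ 3  ✓
2. n = 11, but 11 is required to differ  ✗
3. h = 5 is not in {1, 0}  ✗
4. n = 11, h = 5; 11 > 5 (want ≤)  ✗

Constraints 2, 3, 4 are violated.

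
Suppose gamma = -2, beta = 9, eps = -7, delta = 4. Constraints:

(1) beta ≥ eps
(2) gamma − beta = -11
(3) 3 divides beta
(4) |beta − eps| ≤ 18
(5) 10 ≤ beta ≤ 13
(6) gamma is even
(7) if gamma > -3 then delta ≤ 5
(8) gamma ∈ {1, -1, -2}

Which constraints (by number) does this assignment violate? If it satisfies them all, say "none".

(1) beta = 9, eps = -7; 9 ≥ -7 — OK.
(2) gamma − beta = -2 − 9 = -11 — OK.
(3) 9 / 3 = 3, so 3 divides 9 — OK.
(4) |9 − (-7)| = 16; 16 ≤ 18 — OK.
(5) beta = 9 is outside [10, 13] — violated.
(6) gamma = -2 is even — OK.
(7) gamma = -2 > -3, so we need delta ≤ 5; delta = 4 ≤ 5 — OK.
(8) gamma = -2 is in {1, -1, -2} — OK.

Violated: 5.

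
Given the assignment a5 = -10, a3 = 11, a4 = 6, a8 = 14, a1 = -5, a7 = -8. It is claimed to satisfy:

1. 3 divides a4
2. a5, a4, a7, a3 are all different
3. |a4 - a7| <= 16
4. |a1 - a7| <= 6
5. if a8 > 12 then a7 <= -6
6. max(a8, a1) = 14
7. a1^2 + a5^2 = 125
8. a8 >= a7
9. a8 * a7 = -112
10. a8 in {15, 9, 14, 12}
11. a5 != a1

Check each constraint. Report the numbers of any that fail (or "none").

1. 6 / 3 = 2, so 3 divides 6 — holds.
2. values -10, 6, -8, 11 are pairwise distinct — holds.
3. |6 - (-8)| = 14; 14 ≤ 16 — holds.
4. |-5 - (-8)| = 3; 3 ≤ 6 — holds.
5. a8 = 14 > 12, so we need a7 ≤ -6; a7 = -8 ≤ -6 — holds.
6. max(14, -5) = 14 — holds.
7. a1^2 + a5^2 = (-5)^2 + (-10)^2 = 25 + 100 = 125 — holds.
8. a8 = 14, a7 = -8; 14 ≥ -8 — holds.
9. a8 * a7 = 14 * (-8) = -112 — holds.
10. a8 = 14 is in {15, 9, 14, 12} — holds.
11. a5 = -10, a1 = -5; distinct — holds.

Yes — all constraints hold.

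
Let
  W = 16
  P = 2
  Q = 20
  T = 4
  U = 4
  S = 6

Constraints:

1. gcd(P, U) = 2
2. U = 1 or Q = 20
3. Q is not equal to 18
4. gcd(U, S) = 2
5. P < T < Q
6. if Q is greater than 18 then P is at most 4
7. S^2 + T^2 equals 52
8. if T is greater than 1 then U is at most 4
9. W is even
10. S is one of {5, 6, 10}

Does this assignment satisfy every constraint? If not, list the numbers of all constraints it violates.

Yes — all constraints hold.

1. gcd(2, 4) = 2 — holds.
2. U = 4 ≠ 1, but Q = 20 = 20 (second disjunct) — holds.
3. Q = 20, and 20 ≠ 18 — holds.
4. gcd(4, 6) = 2 — holds.
5. values 2 < 4 < 20 — holds.
6. Q = 20 > 18, so we need P ≤ 4; P = 2 ≤ 4 — holds.
7. S^2 + T^2 = 6^2 + 4^2 = 36 + 16 = 52 — holds.
8. T = 4 > 1, so we need U ≤ 4; U = 4 ≤ 4 — holds.
9. W = 16 is even — holds.
10. S = 6 is in {5, 6, 10} — holds.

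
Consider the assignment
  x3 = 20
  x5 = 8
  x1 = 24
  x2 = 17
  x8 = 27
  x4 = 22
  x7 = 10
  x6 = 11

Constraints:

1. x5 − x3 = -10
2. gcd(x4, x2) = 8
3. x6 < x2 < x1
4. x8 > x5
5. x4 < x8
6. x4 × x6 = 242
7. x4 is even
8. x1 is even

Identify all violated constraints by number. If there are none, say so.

1. x5 − x3 = 8 − 20 = -12, not -10  no
2. gcd(22, 17) = 1, not 8  no
3. values 11 < 17 < 24  yes
4. x8 = 27, x5 = 8; 27 > 8  yes
5. x4 = 22, x8 = 27; 22 < 27  yes
6. x4 × x6 = 22 × 11 = 242  yes
7. x4 = 22 is even  yes
8. x1 = 24 is even  yes

Violated: 1 and 2.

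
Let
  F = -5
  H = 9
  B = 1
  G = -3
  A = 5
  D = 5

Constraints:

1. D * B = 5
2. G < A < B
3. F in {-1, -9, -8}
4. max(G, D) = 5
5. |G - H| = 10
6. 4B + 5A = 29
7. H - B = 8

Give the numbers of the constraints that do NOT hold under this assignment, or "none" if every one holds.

Constraints 2, 3, and 5 do not hold.

1. D * B = 5 * 1 = 5  ✔
2. values -3, 5, 1; A = 5 is not < B = 1  ✘
3. F = -5 is not in {-1, -9, -8}  ✘
4. max(-3, 5) = 5  ✔
5. |-3 - 9| = 12, not 10  ✘
6. 4B + 5A = 4(1) + 5(5) = 29  ✔
7. H - B = 9 - 1 = 8  ✔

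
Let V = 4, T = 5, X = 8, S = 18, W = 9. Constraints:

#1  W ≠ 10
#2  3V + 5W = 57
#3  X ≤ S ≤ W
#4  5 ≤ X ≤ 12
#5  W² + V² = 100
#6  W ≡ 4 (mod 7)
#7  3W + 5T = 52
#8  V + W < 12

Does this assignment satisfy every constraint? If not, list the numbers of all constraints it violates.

#1 W = 9, and 9 ≠ 10  OK
#2 3V + 5W = 3(4) + 5(9) = 57  OK
#3 values 8, 18, 9; S = 18 is not ≤ W = 9  FAIL
#4 X = 8 lies in [5, 12]  OK
#5 W² + V² = 9² + 4² = 81 + 16 = 97, not 100  FAIL
#6 9 mod 7 = 2, not 4  FAIL
#7 3W + 5T = 3(9) + 5(5) = 52  OK
#8 V + W = 4 + 9 = 13; 13 ≥ 12, bound 12 not met  FAIL

Constraints 3, 5, 6, and 8 are violated.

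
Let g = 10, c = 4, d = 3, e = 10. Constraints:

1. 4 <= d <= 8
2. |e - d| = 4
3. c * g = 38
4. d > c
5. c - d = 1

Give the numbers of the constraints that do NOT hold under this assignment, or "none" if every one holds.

Violated: 1, 2, 3, 4.

1. d = 3 is outside [4, 8]  FAIL
2. |10 - 3| = 7, not 4  FAIL
3. c * g = 4 * 10 = 40, not 38  FAIL
4. d = 3, c = 4; 3 ≤ 4 (want >)  FAIL
5. c - d = 4 - 3 = 1  OK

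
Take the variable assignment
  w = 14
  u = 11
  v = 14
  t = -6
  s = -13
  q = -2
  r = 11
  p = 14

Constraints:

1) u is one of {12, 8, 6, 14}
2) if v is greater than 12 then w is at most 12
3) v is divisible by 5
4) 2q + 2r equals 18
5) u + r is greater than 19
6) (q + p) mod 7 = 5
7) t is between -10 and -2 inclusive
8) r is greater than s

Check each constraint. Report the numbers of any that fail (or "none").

1) u = 11 is not in {12, 8, 6, 14} — violated.
2) v = 14 > 12, so we need w ≤ 12; but w = 14 > 12 — violated.
3) 14 = 5*2 + 4, so 5 does not divide 14 — violated.
4) 2q + 2r = 2(-2) + 2(11) = 18 — satisfied.
5) u + r = 11 + 11 = 22; 22 > 19 — satisfied.
6) q + p = 12; 12 mod 7 = 5 — satisfied.
7) t = -6 lies in [-10, -2] — satisfied.
8) r = 11, s = -13; 11 > -13 — satisfied.

Violated: 1, 2, and 3.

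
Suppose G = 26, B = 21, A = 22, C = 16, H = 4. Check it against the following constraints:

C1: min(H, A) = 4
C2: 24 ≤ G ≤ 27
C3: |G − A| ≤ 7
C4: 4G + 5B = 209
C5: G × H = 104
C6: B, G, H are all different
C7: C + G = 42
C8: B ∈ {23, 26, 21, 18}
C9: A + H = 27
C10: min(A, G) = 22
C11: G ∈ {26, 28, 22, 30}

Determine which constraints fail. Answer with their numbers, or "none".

C1: min(4, 22) = 4 — satisfied.
C2: G = 26 lies in [24, 27] — satisfied.
C3: |26 − 22| = 4; 4 ≤ 7 — satisfied.
C4: 4G + 5B = 4(26) + 5(21) = 209 — satisfied.
C5: G × H = 26 × 4 = 104 — satisfied.
C6: values 21, 26, 4 are pairwise distinct — satisfied.
C7: C + G = 16 + 26 = 42 — satisfied.
C8: B = 21 is in {23, 26, 21, 18} — satisfied.
C9: A + H = 22 + 4 = 26, not 27 — violated.
C10: min(22, 26) = 22 — satisfied.
C11: G = 26 is in {26, 28, 22, 30} — satisfied.

Constraint 9 does not hold.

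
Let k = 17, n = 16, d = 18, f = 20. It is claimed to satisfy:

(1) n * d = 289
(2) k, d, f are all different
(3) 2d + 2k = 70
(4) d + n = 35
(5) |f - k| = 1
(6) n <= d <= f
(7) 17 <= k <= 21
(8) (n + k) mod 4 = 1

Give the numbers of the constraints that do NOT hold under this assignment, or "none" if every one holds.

Constraints 1, 4, and 5 are violated.

(1) n * d = 16 * 18 = 288, not 289 — does not hold.
(2) values 17, 18, 20 are pairwise distinct — holds.
(3) 2d + 2k = 2(18) + 2(17) = 70 — holds.
(4) d + n = 18 + 16 = 34, not 35 — does not hold.
(5) |20 - 17| = 3, not 1 — does not hold.
(6) values 16 <= 18 <= 20 — holds.
(7) k = 17 lies in [17, 21] — holds.
(8) n + k = 33; 33 mod 4 = 1 — holds.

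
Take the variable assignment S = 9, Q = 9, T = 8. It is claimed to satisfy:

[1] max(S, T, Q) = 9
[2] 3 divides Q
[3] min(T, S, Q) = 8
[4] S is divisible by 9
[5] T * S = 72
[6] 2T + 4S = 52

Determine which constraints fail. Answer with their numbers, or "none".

The assignment satisfies every constraint.

[1] max(9, 8, 9) = 9  yes
[2] 9 / 3 = 3, so 3 divides 9  yes
[3] min(8, 9, 9) = 8  yes
[4] 9 / 9 = 1, so 9 divides 9  yes
[5] T * S = 8 * 9 = 72  yes
[6] 2T + 4S = 2(8) + 4(9) = 52  yes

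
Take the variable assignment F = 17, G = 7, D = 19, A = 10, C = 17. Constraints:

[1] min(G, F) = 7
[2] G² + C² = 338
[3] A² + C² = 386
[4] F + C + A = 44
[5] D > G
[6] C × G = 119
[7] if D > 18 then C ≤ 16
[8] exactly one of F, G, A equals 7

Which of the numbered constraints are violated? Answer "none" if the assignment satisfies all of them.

[1] min(7, 17) = 7 — OK.
[2] G² + C² = 7² + 17² = 49 + 289 = 338 — OK.
[3] A² + C² = 10² + 17² = 100 + 289 = 389, not 386 — violated.
[4] F + C + A = 17 + 17 + 10 = 44 — OK.
[5] D = 19, G = 7; 19 > 7 — OK.
[6] C × G = 17 × 7 = 119 — OK.
[7] D = 19 > 18, so we need C ≤ 16; but C = 17 > 16 — violated.
[8] F=17, G=7, A=10; 1 of them equals 7 — OK.

The assignment fails constraints 3 and 7.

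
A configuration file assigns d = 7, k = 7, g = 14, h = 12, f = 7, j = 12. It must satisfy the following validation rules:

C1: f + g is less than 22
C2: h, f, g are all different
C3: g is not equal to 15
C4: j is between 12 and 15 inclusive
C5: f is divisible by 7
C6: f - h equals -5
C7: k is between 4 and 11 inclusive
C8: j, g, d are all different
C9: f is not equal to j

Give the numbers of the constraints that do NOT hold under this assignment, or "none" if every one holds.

The assignment satisfies every constraint.

C1: f + g = 7 + 14 = 21; 21 < 22 — holds.
C2: values 12, 7, 14 are pairwise distinct — holds.
C3: g = 14, and 14 ≠ 15 — holds.
C4: j = 12 lies in [12, 15] — holds.
C5: 7 / 7 = 1, so 7 divides 7 — holds.
C6: f - h = 7 - 12 = -5 — holds.
C7: k = 7 lies in [4, 11] — holds.
C8: values 12, 14, 7 are pairwise distinct — holds.
C9: f = 7, j = 12; distinct — holds.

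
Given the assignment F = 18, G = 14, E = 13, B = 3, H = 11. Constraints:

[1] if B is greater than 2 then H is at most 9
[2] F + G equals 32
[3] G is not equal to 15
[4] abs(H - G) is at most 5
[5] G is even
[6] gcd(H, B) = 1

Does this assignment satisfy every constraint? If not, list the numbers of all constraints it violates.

[1] B = 3 > 2, so we need H ≤ 9; but H = 11 > 9  ✘
[2] F + G = 18 + 14 = 32  ✔
[3] G = 14, and 14 ≠ 15  ✔
[4] abs(11 - 14) = 3; 3 ≤ 5  ✔
[5] G = 14 is even  ✔
[6] gcd(11, 3) = 1  ✔

The assignment fails constraint 1.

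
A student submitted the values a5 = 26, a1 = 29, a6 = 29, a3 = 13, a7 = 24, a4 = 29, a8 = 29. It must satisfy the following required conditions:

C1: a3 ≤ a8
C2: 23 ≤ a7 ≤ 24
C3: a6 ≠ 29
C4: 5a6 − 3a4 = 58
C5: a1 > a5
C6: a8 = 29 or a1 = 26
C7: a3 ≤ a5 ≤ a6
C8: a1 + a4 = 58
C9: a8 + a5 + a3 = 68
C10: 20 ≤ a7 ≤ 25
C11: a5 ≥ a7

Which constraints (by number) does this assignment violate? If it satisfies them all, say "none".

C1: a3 = 13, a8 = 29; 13 ≤ 29  yes
C2: a7 = 24 lies in [23, 24]  yes
C3: a6 = 29, but 29 is required to differ  no
C4: 5a6 − 3a4 = 5(29) − 3(29) = 58  yes
C5: a1 = 29, a5 = 26; 29 > 26  yes
C6: a8 = 29 = 29 (first disjunct)  yes
C7: values 13 ≤ 26 ≤ 29  yes
C8: a1 + a4 = 29 + 29 = 58  yes
C9: a8 + a5 + a3 = 29 + 26 + 13 = 68  yes
C10: a7 = 24 lies in [20, 25]  yes
C11: a5 = 26, a7 = 24; 26 ≥ 24  yes

No — constraint 3 is not satisfied.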